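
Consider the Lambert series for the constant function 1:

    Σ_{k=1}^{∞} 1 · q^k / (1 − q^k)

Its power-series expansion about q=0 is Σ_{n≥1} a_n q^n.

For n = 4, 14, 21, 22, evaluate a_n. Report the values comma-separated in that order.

3, 4, 4, 4

[q^4] f(1)=1,f(2)=1,f(4)=1 ⇒ 3
q^14  k|14↦f(k): 1:1 2:1 7:1 14:1  a_14=4
d|21:{21,7,3,1}  Σf=1+1+1+1=4
[q^22] f(1)=1,f(2)=1,f(11)=1,f(22)=1 ⇒ 4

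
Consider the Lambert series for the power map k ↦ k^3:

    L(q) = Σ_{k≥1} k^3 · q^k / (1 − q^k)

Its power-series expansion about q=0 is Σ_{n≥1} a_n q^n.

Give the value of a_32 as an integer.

a_32 = 37449

n=32: 32·1 16·2 8·4 4·8 2·16 1·32  f→[32768+4096+512+64+8+1]=37449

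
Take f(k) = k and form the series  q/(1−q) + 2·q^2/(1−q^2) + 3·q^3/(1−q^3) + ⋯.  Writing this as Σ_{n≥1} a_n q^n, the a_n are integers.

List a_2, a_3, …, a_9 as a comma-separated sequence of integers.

q^2  k|2↦f(k): 2:2 1:1  a_2=3
n=3: 3·1 1·3  f→[3+1]=4
d|4:{4,2,1}  Σf=4+2+1=7
d|5:{1,5}  Σf=1+5=6
[q^6] f(6)=6,f(3)=3,f(2)=2,f(1)=1 ⇒ 12
n=7: 1·7 7·1  f→[1+7]=8
n=8: 1·8 2·4 4·2 8·1  f→[1+2+4+8]=15
[q^9] f(9)=9,f(3)=3,f(1)=1 ⇒ 13

3, 4, 7, 6, 12, 8, 15, 13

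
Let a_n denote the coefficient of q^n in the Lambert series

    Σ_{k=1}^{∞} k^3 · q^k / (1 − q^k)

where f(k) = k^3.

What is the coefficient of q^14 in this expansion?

q^14  k|14↦f(k): 14:2744 7:343 2:8 1:1  a_14=3096

a_14 = 3096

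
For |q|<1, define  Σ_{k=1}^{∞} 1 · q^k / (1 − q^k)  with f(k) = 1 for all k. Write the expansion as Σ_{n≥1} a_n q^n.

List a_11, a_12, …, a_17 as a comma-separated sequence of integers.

2, 6, 2, 4, 4, 5, 2

n=11: 1·11 11·1  f→[1+1]=2
n=12: 12·1 6·2 4·3 3·4 2·6 1·12  f→[1+1+1+1+1+1]=6
d|13:{13,1}  Σf=1+1=2
q^14  k|14↦f(k): 14:1 7:1 2:1 1:1  a_14=4
q^15  k|15↦f(k): 15:1 5:1 3:1 1:1  a_15=4
q^16  k|16↦f(k): 16:1 8:1 4:1 2:1 1:1  a_16=5
[q^17] f(1)=1,f(17)=1 ⇒ 2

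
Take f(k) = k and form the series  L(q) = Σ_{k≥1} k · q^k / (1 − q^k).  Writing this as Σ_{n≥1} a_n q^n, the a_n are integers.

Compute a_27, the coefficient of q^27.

a_27 = 40

d|27:{27,9,3,1}  Σf=27+9+3+1=40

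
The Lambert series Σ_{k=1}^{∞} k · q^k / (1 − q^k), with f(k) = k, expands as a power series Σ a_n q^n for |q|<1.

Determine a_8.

a_8 = 15

n=8: 8·1 4·2 2·4 1·8  f→[8+4+2+1]=15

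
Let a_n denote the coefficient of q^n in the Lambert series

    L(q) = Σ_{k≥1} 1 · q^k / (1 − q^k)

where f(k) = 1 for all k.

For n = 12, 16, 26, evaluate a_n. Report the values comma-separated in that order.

n=12: 1·12 2·6 3·4 4·3 6·2 12·1  f→[1+1+1+1+1+1]=6
q^16  k|16↦f(k): 16:1 8:1 4:1 2:1 1:1  a_16=5
n=26: 1·26 2·13 13·2 26·1  f→[1+1+1+1]=4

6, 5, 4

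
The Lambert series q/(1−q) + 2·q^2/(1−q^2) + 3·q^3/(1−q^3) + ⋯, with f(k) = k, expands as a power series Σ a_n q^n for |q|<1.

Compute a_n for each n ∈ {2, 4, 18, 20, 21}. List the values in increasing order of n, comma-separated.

n=2: 1·2 2·1  f→[1+2]=3
n=4: 4·1 2·2 1·4  f→[4+2+1]=7
d|18:{18,9,6,3,2,1}  Σf=18+9+6+3+2+1=39
[q^20] f(1)=1,f(2)=2,f(4)=4,f(5)=5,f(10)=10,f(20)=20 ⇒ 42
q^21  k|21↦f(k): 1:1 3:3 7:7 21:21  a_21=32

3, 7, 39, 42, 32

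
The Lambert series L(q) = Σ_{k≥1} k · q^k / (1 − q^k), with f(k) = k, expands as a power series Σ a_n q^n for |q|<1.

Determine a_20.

q^20  k|20↦f(k): 1:1 2:2 4:4 5:5 10:10 20:20  a_20=42

a_20 = 42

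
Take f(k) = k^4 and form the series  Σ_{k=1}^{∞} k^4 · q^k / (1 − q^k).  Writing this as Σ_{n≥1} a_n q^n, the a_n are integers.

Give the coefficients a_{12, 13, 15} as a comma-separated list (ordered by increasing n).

n=12: 12·1 6·2 4·3 3·4 2·6 1·12  f→[20736+1296+256+81+16+1]=22386
d|13:{13,1}  Σf=28561+1=28562
q^15  k|15↦f(k): 1:1 3:81 5:625 15:50625  a_15=51332

22386, 28562, 51332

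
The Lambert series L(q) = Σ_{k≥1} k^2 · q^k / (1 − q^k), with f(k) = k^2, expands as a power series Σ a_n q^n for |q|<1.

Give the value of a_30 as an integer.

a_30 = 1300

d|30:{1,2,3,5,6,10,15,30}  Σf=1+4+9+25+36+100+225+900=1300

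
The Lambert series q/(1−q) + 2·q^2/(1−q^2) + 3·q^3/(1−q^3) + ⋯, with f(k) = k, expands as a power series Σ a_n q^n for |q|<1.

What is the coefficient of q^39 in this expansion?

a_39 = 56

d|39:{39,13,3,1}  Σf=39+13+3+1=56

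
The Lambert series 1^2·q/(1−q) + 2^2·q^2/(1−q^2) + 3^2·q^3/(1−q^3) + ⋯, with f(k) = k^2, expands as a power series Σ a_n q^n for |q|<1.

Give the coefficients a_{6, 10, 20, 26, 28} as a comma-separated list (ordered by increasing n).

d|6:{6,3,2,1}  Σf=36+9+4+1=50
[q^10] f(10)=100,f(5)=25,f(2)=4,f(1)=1 ⇒ 130
q^20  k|20↦f(k): 1:1 2:4 4:16 5:25 10:100 20:400  a_20=546
[q^26] f(26)=676,f(13)=169,f(2)=4,f(1)=1 ⇒ 850
d|28:{28,14,7,4,2,1}  Σf=784+196+49+16+4+1=1050

50, 130, 546, 850, 1050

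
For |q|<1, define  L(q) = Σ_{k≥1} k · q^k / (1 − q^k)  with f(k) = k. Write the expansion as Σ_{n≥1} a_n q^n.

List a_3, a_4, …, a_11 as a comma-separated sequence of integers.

n=3: 1·3 3·1  f→[1+3]=4
q^4  k|4↦f(k): 1:1 2:2 4:4  a_4=7
n=5: 5·1 1·5  f→[5+1]=6
[q^6] f(1)=1,f(2)=2,f(3)=3,f(6)=6 ⇒ 12
d|7:{1,7}  Σf=1+7=8
d|8:{8,4,2,1}  Σf=8+4+2+1=15
d|9:{1,3,9}  Σf=1+3+9=13
q^10  k|10↦f(k): 10:10 5:5 2:2 1:1  a_10=18
n=11: 1·11 11·1  f→[1+11]=12

4, 7, 6, 12, 8, 15, 13, 18, 12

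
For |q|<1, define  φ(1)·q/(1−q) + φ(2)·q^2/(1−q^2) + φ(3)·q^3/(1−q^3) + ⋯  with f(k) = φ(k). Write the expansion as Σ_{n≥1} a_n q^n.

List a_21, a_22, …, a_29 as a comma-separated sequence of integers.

n=21: 1·21 3·7 7·3 21·1  φ→[1+2+6+12]=21
q^22  k|22↦φ(k): 1:1 2:1 11:10 22:10  a_22=22
[q^23] φ(1)=1,φ(23)=22 ⇒ 23
q^24  k|24↦φ(k): 24:8 12:4 8:4 6:2 4:2 3:2 2:1 1:1  a_24=24
n=25: 25·1 5·5 1·25  φ→[20+4+1]=25
q^26  k|26↦φ(k): 26:12 13:12 2:1 1:1  a_26=26
[q^27] φ(1)=1,φ(3)=2,φ(9)=6,φ(27)=18 ⇒ 27
d|28:{1,2,4,7,14,28}  Σφ=1+1+2+6+6+12=28
n=29: 1·29 29·1  φ→[1+28]=29

21, 22, 23, 24, 25, 26, 27, 28, 29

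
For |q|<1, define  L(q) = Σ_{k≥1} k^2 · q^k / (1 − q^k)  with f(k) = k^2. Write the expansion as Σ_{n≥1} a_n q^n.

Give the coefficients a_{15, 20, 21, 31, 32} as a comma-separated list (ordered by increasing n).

n=15: 1·15 3·5 5·3 15·1  f→[1+9+25+225]=260
q^20  k|20↦f(k): 20:400 10:100 5:25 4:16 2:4 1:1  a_20=546
n=21: 21·1 7·3 3·7 1·21  f→[441+49+9+1]=500
q^31  k|31↦f(k): 31:961 1:1  a_31=962
d|32:{32,16,8,4,2,1}  Σf=1024+256+64+16+4+1=1365

260, 546, 500, 962, 1365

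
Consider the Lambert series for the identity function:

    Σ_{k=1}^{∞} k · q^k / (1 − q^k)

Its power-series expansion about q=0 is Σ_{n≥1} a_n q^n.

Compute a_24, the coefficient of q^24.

a_24 = 60

d|24:{24,12,8,6,4,3,2,1}  Σf=24+12+8+6+4+3+2+1=60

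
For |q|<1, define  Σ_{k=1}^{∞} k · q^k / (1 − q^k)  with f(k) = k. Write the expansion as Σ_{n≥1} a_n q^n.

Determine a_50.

a_50 = 93

d|50:{50,25,10,5,2,1}  Σf=50+25+10+5+2+1=93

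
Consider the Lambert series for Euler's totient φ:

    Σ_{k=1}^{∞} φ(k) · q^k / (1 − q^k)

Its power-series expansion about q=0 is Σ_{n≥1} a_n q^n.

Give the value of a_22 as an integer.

d|22:{1,2,11,22}  Σφ=1+1+10+10=22

a_22 = 22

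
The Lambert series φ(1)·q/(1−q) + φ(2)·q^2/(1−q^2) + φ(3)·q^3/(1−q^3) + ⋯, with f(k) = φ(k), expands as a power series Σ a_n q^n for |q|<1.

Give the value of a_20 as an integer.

d|20:{1,2,4,5,10,20}  Σφ=1+1+2+4+4+8=20

a_20 = 20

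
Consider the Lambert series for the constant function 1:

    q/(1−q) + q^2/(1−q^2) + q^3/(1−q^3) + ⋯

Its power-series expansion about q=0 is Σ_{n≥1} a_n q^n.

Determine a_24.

a_24 = 8

[q^24] f(1)=1,f(2)=1,f(3)=1,f(4)=1,f(6)=1,f(8)=1,f(12)=1,f(24)=1 ⇒ 8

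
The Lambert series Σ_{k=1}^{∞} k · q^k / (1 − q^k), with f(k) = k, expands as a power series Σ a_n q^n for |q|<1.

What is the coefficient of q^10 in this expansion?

a_10 = 18

n=10: 10·1 5·2 2·5 1·10  f→[10+5+2+1]=18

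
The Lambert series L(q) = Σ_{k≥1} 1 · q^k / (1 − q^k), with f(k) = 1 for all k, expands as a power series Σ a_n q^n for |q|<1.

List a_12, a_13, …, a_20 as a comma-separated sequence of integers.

[q^12] f(1)=1,f(2)=1,f(3)=1,f(4)=1,f(6)=1,f(12)=1 ⇒ 6
n=13: 13·1 1·13  f→[1+1]=2
[q^14] f(1)=1,f(2)=1,f(7)=1,f(14)=1 ⇒ 4
d|15:{1,3,5,15}  Σf=1+1+1+1=4
d|16:{16,8,4,2,1}  Σf=1+1+1+1+1=5
d|17:{17,1}  Σf=1+1=2
n=18: 18·1 9·2 6·3 3·6 2·9 1·18  f→[1+1+1+1+1+1]=6
d|19:{19,1}  Σf=1+1=2
n=20: 20·1 10·2 5·4 4·5 2·10 1·20  f→[1+1+1+1+1+1]=6

6, 2, 4, 4, 5, 2, 6, 2, 6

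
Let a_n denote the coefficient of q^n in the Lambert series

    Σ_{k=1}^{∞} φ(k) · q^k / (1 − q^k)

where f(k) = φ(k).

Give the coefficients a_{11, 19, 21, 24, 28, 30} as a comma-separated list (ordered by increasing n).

[q^11] φ(11)=10,φ(1)=1 ⇒ 11
[q^19] φ(1)=1,φ(19)=18 ⇒ 19
q^21  k|21↦φ(k): 1:1 3:2 7:6 21:12  a_21=21
[q^24] φ(24)=8,φ(12)=4,φ(8)=4,φ(6)=2,φ(4)=2,φ(3)=2,φ(2)=1,φ(1)=1 ⇒ 24
n=28: 1·28 2·14 4·7 7·4 14·2 28·1  φ→[1+1+2+6+6+12]=28
n=30: 1·30 2·15 3·10 5·6 6·5 10·3 15·2 30·1  φ→[1+1+2+4+2+4+8+8]=30

11, 19, 21, 24, 28, 30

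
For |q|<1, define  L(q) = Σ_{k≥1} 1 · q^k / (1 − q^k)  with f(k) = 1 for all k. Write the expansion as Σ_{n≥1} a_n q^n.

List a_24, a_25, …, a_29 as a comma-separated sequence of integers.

8, 3, 4, 4, 6, 2

q^24  k|24↦f(k): 24:1 12:1 8:1 6:1 4:1 3:1 2:1 1:1  a_24=8
n=25: 25·1 5·5 1·25  f→[1+1+1]=3
d|26:{1,2,13,26}  Σf=1+1+1+1=4
n=27: 27·1 9·3 3·9 1·27  f→[1+1+1+1]=4
n=28: 28·1 14·2 7·4 4·7 2·14 1·28  f→[1+1+1+1+1+1]=6
n=29: 29·1 1·29  f→[1+1]=2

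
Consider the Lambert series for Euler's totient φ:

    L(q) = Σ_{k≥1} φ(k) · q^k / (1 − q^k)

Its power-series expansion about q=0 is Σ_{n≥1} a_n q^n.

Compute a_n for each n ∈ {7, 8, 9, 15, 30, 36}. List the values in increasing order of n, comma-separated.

[q^7] φ(1)=1,φ(7)=6 ⇒ 7
n=8: 1·8 2·4 4·2 8·1  φ→[1+1+2+4]=8
d|9:{1,3,9}  Σφ=1+2+6=9
q^15  k|15↦φ(k): 15:8 5:4 3:2 1:1  a_15=15
n=30: 1·30 2·15 3·10 5·6 6·5 10·3 15·2 30·1  φ→[1+1+2+4+2+4+8+8]=30
q^36  k|36↦φ(k): 1:1 2:1 3:2 4:2 6:2 9:6 12:4 18:6 36:12  a_36=36

7, 8, 9, 15, 30, 36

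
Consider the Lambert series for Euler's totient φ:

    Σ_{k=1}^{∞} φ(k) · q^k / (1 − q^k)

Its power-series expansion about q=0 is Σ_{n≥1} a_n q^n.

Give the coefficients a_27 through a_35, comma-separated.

d|27:{27,9,3,1}  Σφ=18+6+2+1=27
d|28:{28,14,7,4,2,1}  Σφ=12+6+6+2+1+1=28
q^29  k|29↦φ(k): 1:1 29:28  a_29=29
n=30: 30·1 15·2 10·3 6·5 5·6 3·10 2·15 1·30  φ→[8+8+4+2+4+2+1+1]=30
d|31:{1,31}  Σφ=1+30=31
q^32  k|32↦φ(k): 32:16 16:8 8:4 4:2 2:1 1:1  a_32=32
q^33  k|33↦φ(k): 33:20 11:10 3:2 1:1  a_33=33
n=34: 34·1 17·2 2·17 1·34  φ→[16+16+1+1]=34
[q^35] φ(1)=1,φ(5)=4,φ(7)=6,φ(35)=24 ⇒ 35

27, 28, 29, 30, 31, 32, 33, 34, 35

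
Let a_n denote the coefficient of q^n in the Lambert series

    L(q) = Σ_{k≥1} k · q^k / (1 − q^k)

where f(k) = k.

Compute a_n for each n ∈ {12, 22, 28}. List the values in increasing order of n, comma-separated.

d|12:{12,6,4,3,2,1}  Σf=12+6+4+3+2+1=28
[q^22] f(1)=1,f(2)=2,f(11)=11,f(22)=22 ⇒ 36
q^28  k|28↦f(k): 28:28 14:14 7:7 4:4 2:2 1:1  a_28=56

28, 36, 56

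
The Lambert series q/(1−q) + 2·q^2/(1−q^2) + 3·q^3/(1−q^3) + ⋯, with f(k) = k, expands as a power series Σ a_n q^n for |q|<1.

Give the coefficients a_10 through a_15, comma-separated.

18, 12, 28, 14, 24, 24

n=10: 1·10 2·5 5·2 10·1  f→[1+2+5+10]=18
n=11: 11·1 1·11  f→[11+1]=12
d|12:{1,2,3,4,6,12}  Σf=1+2+3+4+6+12=28
d|13:{13,1}  Σf=13+1=14
d|14:{14,7,2,1}  Σf=14+7+2+1=24
d|15:{1,3,5,15}  Σf=1+3+5+15=24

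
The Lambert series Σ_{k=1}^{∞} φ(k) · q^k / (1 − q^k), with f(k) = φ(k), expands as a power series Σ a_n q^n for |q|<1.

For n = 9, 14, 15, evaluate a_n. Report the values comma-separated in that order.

q^9  k|9↦φ(k): 1:1 3:2 9:6  a_9=9
d|14:{1,2,7,14}  Σφ=1+1+6+6=14
q^15  k|15↦φ(k): 1:1 3:2 5:4 15:8  a_15=15

9, 14, 15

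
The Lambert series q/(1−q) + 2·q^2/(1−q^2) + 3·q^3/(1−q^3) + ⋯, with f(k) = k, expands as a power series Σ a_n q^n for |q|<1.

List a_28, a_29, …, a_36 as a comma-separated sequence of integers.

56, 30, 72, 32, 63, 48, 54, 48, 91

n=28: 28·1 14·2 7·4 4·7 2·14 1·28  f→[28+14+7+4+2+1]=56
q^29  k|29↦f(k): 1:1 29:29  a_29=30
n=30: 1·30 2·15 3·10 5·6 6·5 10·3 15·2 30·1  f→[1+2+3+5+6+10+15+30]=72
n=31: 1·31 31·1  f→[1+31]=32
q^32  k|32↦f(k): 1:1 2:2 4:4 8:8 16:16 32:32  a_32=63
[q^33] f(33)=33,f(11)=11,f(3)=3,f(1)=1 ⇒ 48
q^34  k|34↦f(k): 1:1 2:2 17:17 34:34  a_34=54
[q^35] f(35)=35,f(7)=7,f(5)=5,f(1)=1 ⇒ 48
d|36:{36,18,12,9,6,4,3,2,1}  Σf=36+18+12+9+6+4+3+2+1=91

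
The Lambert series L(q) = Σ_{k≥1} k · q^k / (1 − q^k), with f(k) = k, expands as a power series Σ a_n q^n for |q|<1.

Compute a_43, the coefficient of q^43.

[q^43] f(43)=43,f(1)=1 ⇒ 44

a_43 = 44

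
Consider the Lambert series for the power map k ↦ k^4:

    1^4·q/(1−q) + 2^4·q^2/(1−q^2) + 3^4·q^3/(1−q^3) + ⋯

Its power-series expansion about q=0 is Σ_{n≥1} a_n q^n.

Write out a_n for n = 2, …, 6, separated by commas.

17, 82, 273, 626, 1394

d|2:{1,2}  Σf=1+16=17
q^3  k|3↦f(k): 1:1 3:81  a_3=82
d|4:{1,2,4}  Σf=1+16+256=273
q^5  k|5↦f(k): 1:1 5:625  a_5=626
d|6:{6,3,2,1}  Σf=1296+81+16+1=1394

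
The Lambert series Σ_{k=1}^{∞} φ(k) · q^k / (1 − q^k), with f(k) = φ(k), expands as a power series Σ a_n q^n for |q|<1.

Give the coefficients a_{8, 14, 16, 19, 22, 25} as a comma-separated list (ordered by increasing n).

q^8  k|8↦φ(k): 8:4 4:2 2:1 1:1  a_8=8
[q^14] φ(1)=1,φ(2)=1,φ(7)=6,φ(14)=6 ⇒ 14
d|16:{16,8,4,2,1}  Σφ=8+4+2+1+1=16
n=19: 19·1 1·19  φ→[18+1]=19
n=22: 22·1 11·2 2·11 1·22  φ→[10+10+1+1]=22
d|25:{1,5,25}  Σφ=1+4+20=25

8, 14, 16, 19, 22, 25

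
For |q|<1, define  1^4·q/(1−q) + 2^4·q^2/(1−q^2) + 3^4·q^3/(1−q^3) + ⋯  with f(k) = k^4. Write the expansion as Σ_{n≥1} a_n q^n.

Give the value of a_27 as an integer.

a_27 = 538084

d|27:{1,3,9,27}  Σf=1+81+6561+531441=538084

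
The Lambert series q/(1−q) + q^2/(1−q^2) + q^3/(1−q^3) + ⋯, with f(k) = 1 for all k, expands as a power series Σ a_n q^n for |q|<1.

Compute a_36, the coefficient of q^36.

a_36 = 9

[q^36] f(36)=1,f(18)=1,f(12)=1,f(9)=1,f(6)=1,f(4)=1,f(3)=1,f(2)=1,f(1)=1 ⇒ 9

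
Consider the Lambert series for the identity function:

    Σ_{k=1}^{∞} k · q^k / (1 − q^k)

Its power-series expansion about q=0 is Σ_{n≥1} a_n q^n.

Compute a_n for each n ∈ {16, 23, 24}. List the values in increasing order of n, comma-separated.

q^16  k|16↦f(k): 16:16 8:8 4:4 2:2 1:1  a_16=31
d|23:{23,1}  Σf=23+1=24
[q^24] f(24)=24,f(12)=12,f(8)=8,f(6)=6,f(4)=4,f(3)=3,f(2)=2,f(1)=1 ⇒ 60

31, 24, 60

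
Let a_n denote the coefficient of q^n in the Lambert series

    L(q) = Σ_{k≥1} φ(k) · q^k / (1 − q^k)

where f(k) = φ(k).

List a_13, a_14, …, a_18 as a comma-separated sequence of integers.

d|13:{13,1}  Σφ=12+1=13
[q^14] φ(1)=1,φ(2)=1,φ(7)=6,φ(14)=6 ⇒ 14
d|15:{15,5,3,1}  Σφ=8+4+2+1=15
d|16:{16,8,4,2,1}  Σφ=8+4+2+1+1=16
d|17:{17,1}  Σφ=16+1=17
[q^18] φ(18)=6,φ(9)=6,φ(6)=2,φ(3)=2,φ(2)=1,φ(1)=1 ⇒ 18

13, 14, 15, 16, 17, 18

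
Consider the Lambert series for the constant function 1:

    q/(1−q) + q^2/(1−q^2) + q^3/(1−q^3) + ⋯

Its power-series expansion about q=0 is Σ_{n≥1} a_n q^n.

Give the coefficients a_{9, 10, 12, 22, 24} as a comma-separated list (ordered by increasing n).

[q^9] f(1)=1,f(3)=1,f(9)=1 ⇒ 3
q^10  k|10↦f(k): 1:1 2:1 5:1 10:1  a_10=4
[q^12] f(1)=1,f(2)=1,f(3)=1,f(4)=1,f(6)=1,f(12)=1 ⇒ 6
q^22  k|22↦f(k): 1:1 2:1 11:1 22:1  a_22=4
q^24  k|24↦f(k): 1:1 2:1 3:1 4:1 6:1 8:1 12:1 24:1  a_24=8

3, 4, 6, 4, 8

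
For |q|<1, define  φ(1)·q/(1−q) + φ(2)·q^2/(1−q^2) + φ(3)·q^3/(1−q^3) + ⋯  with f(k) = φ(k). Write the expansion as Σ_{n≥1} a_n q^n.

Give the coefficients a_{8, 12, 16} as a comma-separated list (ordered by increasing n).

n=8: 8·1 4·2 2·4 1·8  φ→[4+2+1+1]=8
d|12:{1,2,3,4,6,12}  Σφ=1+1+2+2+2+4=12
d|16:{1,2,4,8,16}  Σφ=1+1+2+4+8=16

8, 12, 16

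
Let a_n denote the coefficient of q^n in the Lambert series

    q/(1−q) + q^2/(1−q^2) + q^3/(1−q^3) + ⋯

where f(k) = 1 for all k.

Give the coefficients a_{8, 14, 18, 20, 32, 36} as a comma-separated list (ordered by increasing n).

q^8  k|8↦f(k): 1:1 2:1 4:1 8:1  a_8=4
n=14: 1·14 2·7 7·2 14·1  f→[1+1+1+1]=4
q^18  k|18↦f(k): 1:1 2:1 3:1 6:1 9:1 18:1  a_18=6
d|20:{1,2,4,5,10,20}  Σf=1+1+1+1+1+1=6
n=32: 32·1 16·2 8·4 4·8 2·16 1·32  f→[1+1+1+1+1+1]=6
n=36: 1·36 2·18 3·12 4·9 6·6 9·4 12·3 18·2 36·1  f→[1+1+1+1+1+1+1+1+1]=9

4, 4, 6, 6, 6, 9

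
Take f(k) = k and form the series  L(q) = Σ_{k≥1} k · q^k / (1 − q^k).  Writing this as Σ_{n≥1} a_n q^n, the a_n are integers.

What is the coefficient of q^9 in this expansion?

a_9 = 13

n=9: 9·1 3·3 1·9  f→[9+3+1]=13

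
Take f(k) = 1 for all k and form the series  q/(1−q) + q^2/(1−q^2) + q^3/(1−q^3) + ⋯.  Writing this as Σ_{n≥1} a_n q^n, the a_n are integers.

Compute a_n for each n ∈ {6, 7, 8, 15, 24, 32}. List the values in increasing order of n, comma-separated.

d|6:{1,2,3,6}  Σf=1+1+1+1=4
n=7: 7·1 1·7  f→[1+1]=2
n=8: 1·8 2·4 4·2 8·1  f→[1+1+1+1]=4
n=15: 1·15 3·5 5·3 15·1  f→[1+1+1+1]=4
q^24  k|24↦f(k): 1:1 2:1 3:1 4:1 6:1 8:1 12:1 24:1  a_24=8
[q^32] f(1)=1,f(2)=1,f(4)=1,f(8)=1,f(16)=1,f(32)=1 ⇒ 6

4, 2, 4, 4, 8, 6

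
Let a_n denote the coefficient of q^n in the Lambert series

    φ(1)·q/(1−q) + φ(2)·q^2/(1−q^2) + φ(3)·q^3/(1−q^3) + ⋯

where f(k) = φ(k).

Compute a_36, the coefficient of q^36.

[q^36] φ(36)=12,φ(18)=6,φ(12)=4,φ(9)=6,φ(6)=2,φ(4)=2,φ(3)=2,φ(2)=1,φ(1)=1 ⇒ 36

a_36 = 36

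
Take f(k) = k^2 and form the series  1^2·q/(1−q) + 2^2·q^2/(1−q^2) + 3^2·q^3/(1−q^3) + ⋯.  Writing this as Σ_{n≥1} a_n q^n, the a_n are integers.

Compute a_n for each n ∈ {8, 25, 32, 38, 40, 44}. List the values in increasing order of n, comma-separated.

[q^8] f(8)=64,f(4)=16,f(2)=4,f(1)=1 ⇒ 85
q^25  k|25↦f(k): 25:625 5:25 1:1  a_25=651
[q^32] f(32)=1024,f(16)=256,f(8)=64,f(4)=16,f(2)=4,f(1)=1 ⇒ 1365
n=38: 38·1 19·2 2·19 1·38  f→[1444+361+4+1]=1810
[q^40] f(40)=1600,f(20)=400,f(10)=100,f(8)=64,f(5)=25,f(4)=16,f(2)=4,f(1)=1 ⇒ 2210
n=44: 1·44 2·22 4·11 11·4 22·2 44·1  f→[1+4+16+121+484+1936]=2562

85, 651, 1365, 1810, 2210, 2562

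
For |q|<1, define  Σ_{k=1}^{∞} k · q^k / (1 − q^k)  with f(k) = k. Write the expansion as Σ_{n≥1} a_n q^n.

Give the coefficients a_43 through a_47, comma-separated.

[q^43] f(1)=1,f(43)=43 ⇒ 44
d|44:{1,2,4,11,22,44}  Σf=1+2+4+11+22+44=84
[q^45] f(1)=1,f(3)=3,f(5)=5,f(9)=9,f(15)=15,f(45)=45 ⇒ 78
q^46  k|46↦f(k): 1:1 2:2 23:23 46:46  a_46=72
[q^47] f(47)=47,f(1)=1 ⇒ 48

44, 84, 78, 72, 48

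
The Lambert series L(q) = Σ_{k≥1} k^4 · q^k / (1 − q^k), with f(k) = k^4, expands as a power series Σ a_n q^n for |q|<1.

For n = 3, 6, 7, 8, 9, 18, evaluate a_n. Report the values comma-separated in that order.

82, 1394, 2402, 4369, 6643, 112931

[q^3] f(3)=81,f(1)=1 ⇒ 82
[q^6] f(1)=1,f(2)=16,f(3)=81,f(6)=1296 ⇒ 1394
[q^7] f(7)=2401,f(1)=1 ⇒ 2402
d|8:{1,2,4,8}  Σf=1+16+256+4096=4369
[q^9] f(1)=1,f(3)=81,f(9)=6561 ⇒ 6643
d|18:{1,2,3,6,9,18}  Σf=1+16+81+1296+6561+104976=112931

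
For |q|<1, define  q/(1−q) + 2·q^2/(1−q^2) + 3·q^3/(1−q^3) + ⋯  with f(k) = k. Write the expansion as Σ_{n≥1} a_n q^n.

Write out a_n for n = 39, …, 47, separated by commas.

56, 90, 42, 96, 44, 84, 78, 72, 48

q^39  k|39↦f(k): 1:1 3:3 13:13 39:39  a_39=56
d|40:{1,2,4,5,8,10,20,40}  Σf=1+2+4+5+8+10+20+40=90
q^41  k|41↦f(k): 1:1 41:41  a_41=42
q^42  k|42↦f(k): 42:42 21:21 14:14 7:7 6:6 3:3 2:2 1:1  a_42=96
n=43: 1·43 43·1  f→[1+43]=44
[q^44] f(1)=1,f(2)=2,f(4)=4,f(11)=11,f(22)=22,f(44)=44 ⇒ 84
[q^45] f(1)=1,f(3)=3,f(5)=5,f(9)=9,f(15)=15,f(45)=45 ⇒ 78
q^46  k|46↦f(k): 46:46 23:23 2:2 1:1  a_46=72
n=47: 47·1 1·47  f→[47+1]=48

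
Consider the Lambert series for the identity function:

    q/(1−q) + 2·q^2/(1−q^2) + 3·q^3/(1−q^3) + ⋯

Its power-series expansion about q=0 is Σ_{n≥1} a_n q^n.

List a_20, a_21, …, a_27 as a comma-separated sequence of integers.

42, 32, 36, 24, 60, 31, 42, 40

n=20: 1·20 2·10 4·5 5·4 10·2 20·1  f→[1+2+4+5+10+20]=42
q^21  k|21↦f(k): 21:21 7:7 3:3 1:1  a_21=32
d|22:{22,11,2,1}  Σf=22+11+2+1=36
q^23  k|23↦f(k): 1:1 23:23  a_23=24
q^24  k|24↦f(k): 1:1 2:2 3:3 4:4 6:6 8:8 12:12 24:24  a_24=60
d|25:{25,5,1}  Σf=25+5+1=31
d|26:{26,13,2,1}  Σf=26+13+2+1=42
[q^27] f(1)=1,f(3)=3,f(9)=9,f(27)=27 ⇒ 40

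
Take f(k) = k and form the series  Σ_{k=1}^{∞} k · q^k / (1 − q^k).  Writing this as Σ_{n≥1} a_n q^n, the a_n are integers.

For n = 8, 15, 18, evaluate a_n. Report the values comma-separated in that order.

n=8: 1·8 2·4 4·2 8·1  f→[1+2+4+8]=15
[q^15] f(1)=1,f(3)=3,f(5)=5,f(15)=15 ⇒ 24
n=18: 18·1 9·2 6·3 3·6 2·9 1·18  f→[18+9+6+3+2+1]=39

15, 24, 39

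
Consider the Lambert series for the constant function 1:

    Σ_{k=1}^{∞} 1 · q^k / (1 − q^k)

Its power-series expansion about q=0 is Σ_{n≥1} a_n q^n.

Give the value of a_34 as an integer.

d|34:{1,2,17,34}  Σf=1+1+1+1=4

a_34 = 4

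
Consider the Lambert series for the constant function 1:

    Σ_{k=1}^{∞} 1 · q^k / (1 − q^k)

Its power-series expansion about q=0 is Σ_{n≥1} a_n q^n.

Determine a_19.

q^19  k|19↦f(k): 1:1 19:1  a_19=2

a_19 = 2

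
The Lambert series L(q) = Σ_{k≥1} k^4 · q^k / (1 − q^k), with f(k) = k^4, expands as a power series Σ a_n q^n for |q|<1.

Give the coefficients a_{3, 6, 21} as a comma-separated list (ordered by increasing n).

n=3: 3·1 1·3  f→[81+1]=82
[q^6] f(1)=1,f(2)=16,f(3)=81,f(6)=1296 ⇒ 1394
q^21  k|21↦f(k): 21:194481 7:2401 3:81 1:1  a_21=196964

82, 1394, 196964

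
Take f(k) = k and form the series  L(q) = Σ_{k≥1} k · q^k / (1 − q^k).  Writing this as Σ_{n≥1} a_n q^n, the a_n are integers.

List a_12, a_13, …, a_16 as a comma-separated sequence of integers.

[q^12] f(12)=12,f(6)=6,f(4)=4,f(3)=3,f(2)=2,f(1)=1 ⇒ 28
[q^13] f(13)=13,f(1)=1 ⇒ 14
q^14  k|14↦f(k): 14:14 7:7 2:2 1:1  a_14=24
d|15:{15,5,3,1}  Σf=15+5+3+1=24
n=16: 16·1 8·2 4·4 2·8 1·16  f→[16+8+4+2+1]=31

28, 14, 24, 24, 31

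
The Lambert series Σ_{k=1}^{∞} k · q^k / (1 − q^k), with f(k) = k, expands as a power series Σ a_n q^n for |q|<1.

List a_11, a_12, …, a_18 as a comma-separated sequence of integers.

12, 28, 14, 24, 24, 31, 18, 39

d|11:{1,11}  Σf=1+11=12
d|12:{12,6,4,3,2,1}  Σf=12+6+4+3+2+1=28
d|13:{1,13}  Σf=1+13=14
d|14:{1,2,7,14}  Σf=1+2+7+14=24
n=15: 15·1 5·3 3·5 1·15  f→[15+5+3+1]=24
d|16:{1,2,4,8,16}  Σf=1+2+4+8+16=31
[q^17] f(17)=17,f(1)=1 ⇒ 18
d|18:{18,9,6,3,2,1}  Σf=18+9+6+3+2+1=39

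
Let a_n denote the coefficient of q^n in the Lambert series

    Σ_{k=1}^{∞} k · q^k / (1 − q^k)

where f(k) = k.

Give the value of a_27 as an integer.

a_27 = 40

[q^27] f(27)=27,f(9)=9,f(3)=3,f(1)=1 ⇒ 40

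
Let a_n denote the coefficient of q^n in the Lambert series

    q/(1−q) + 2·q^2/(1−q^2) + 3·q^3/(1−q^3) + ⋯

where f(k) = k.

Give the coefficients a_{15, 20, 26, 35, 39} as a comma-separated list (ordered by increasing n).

24, 42, 42, 48, 56

n=15: 15·1 5·3 3·5 1·15  f→[15+5+3+1]=24
q^20  k|20↦f(k): 20:20 10:10 5:5 4:4 2:2 1:1  a_20=42
[q^26] f(1)=1,f(2)=2,f(13)=13,f(26)=26 ⇒ 42
q^35  k|35↦f(k): 35:35 7:7 5:5 1:1  a_35=48
d|39:{1,3,13,39}  Σf=1+3+13+39=56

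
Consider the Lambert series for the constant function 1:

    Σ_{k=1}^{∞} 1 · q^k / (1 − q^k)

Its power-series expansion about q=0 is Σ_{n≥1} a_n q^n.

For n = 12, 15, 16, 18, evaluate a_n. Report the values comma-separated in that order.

q^12  k|12↦f(k): 12:1 6:1 4:1 3:1 2:1 1:1  a_12=6
q^15  k|15↦f(k): 15:1 5:1 3:1 1:1  a_15=4
d|16:{16,8,4,2,1}  Σf=1+1+1+1+1=5
[q^18] f(1)=1,f(2)=1,f(3)=1,f(6)=1,f(9)=1,f(18)=1 ⇒ 6

6, 4, 5, 6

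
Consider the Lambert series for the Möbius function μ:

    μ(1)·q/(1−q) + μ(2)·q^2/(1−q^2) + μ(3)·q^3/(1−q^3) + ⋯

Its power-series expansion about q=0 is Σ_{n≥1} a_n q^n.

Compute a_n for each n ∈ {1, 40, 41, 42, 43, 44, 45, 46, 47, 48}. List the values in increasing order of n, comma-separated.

1, 0, 0, 0, 0, 0, 0, 0, 0, 0

q^1  k|1↦μ(k): 1:1  a_1=1
d|40:{1,2,4,5,8,10,20,40}  Σμ=1+(-1)+0+(-1)+0+1+0+0=0
q^41  k|41↦μ(k): 41:-1 1:1  a_41=0
q^42  k|42↦μ(k): 1:1 2:-1 3:-1 6:1 7:-1 14:1 21:1 42:-1  a_42=0
n=43: 1·43 43·1  μ→[1+(-1)]=0
d|44:{1,2,4,11,22,44}  Σμ=1+(-1)+0+(-1)+1+0=0
n=45: 45·1 15·3 9·5 5·9 3·15 1·45  μ→[0+1+0+(-1)+(-1)+1]=0
d|46:{1,2,23,46}  Σμ=1+(-1)+(-1)+1=0
n=47: 47·1 1·47  μ→[(-1)+1]=0
[q^48] μ(1)=1,μ(2)=-1,μ(3)=-1,μ(4)=0,μ(6)=1,μ(8)=0,μ(12)=0,μ(16)=0,μ(24)=0,μ(48)=0 ⇒ 0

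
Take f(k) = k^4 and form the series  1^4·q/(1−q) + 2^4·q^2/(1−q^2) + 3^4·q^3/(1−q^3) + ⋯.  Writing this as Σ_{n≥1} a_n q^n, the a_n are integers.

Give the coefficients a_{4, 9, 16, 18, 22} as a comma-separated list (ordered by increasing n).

273, 6643, 69905, 112931, 248914

q^4  k|4↦f(k): 4:256 2:16 1:1  a_4=273
q^9  k|9↦f(k): 9:6561 3:81 1:1  a_9=6643
n=16: 16·1 8·2 4·4 2·8 1·16  f→[65536+4096+256+16+1]=69905
n=18: 18·1 9·2 6·3 3·6 2·9 1·18  f→[104976+6561+1296+81+16+1]=112931
[q^22] f(1)=1,f(2)=16,f(11)=14641,f(22)=234256 ⇒ 248914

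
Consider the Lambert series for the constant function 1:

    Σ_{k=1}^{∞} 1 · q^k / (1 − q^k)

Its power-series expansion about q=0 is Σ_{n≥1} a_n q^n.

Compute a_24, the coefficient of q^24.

a_24 = 8

n=24: 1·24 2·12 3·8 4·6 6·4 8·3 12·2 24·1  f→[1+1+1+1+1+1+1+1]=8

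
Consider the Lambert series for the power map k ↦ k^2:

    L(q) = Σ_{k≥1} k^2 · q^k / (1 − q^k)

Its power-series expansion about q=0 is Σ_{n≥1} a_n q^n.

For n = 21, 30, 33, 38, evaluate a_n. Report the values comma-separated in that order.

q^21  k|21↦f(k): 1:1 3:9 7:49 21:441  a_21=500
d|30:{30,15,10,6,5,3,2,1}  Σf=900+225+100+36+25+9+4+1=1300
[q^33] f(1)=1,f(3)=9,f(11)=121,f(33)=1089 ⇒ 1220
d|38:{1,2,19,38}  Σf=1+4+361+1444=1810

500, 1300, 1220, 1810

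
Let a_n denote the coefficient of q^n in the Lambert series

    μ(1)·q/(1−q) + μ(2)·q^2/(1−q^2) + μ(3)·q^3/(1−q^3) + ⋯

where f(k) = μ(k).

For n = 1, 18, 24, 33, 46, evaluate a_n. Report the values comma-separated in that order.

n=1: 1·1  μ→[1]=1
n=18: 1·18 2·9 3·6 6·3 9·2 18·1  μ→[1+(-1)+(-1)+1+0+0]=0
[q^24] μ(24)=0,μ(12)=0,μ(8)=0,μ(6)=1,μ(4)=0,μ(3)=-1,μ(2)=-1,μ(1)=1 ⇒ 0
n=33: 1·33 3·11 11·3 33·1  μ→[1+(-1)+(-1)+1]=0
n=46: 1·46 2·23 23·2 46·1  μ→[1+(-1)+(-1)+1]=0

1, 0, 0, 0, 0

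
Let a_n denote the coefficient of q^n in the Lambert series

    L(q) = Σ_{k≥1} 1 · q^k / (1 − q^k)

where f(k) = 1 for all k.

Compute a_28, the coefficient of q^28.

n=28: 1·28 2·14 4·7 7·4 14·2 28·1  f→[1+1+1+1+1+1]=6

a_28 = 6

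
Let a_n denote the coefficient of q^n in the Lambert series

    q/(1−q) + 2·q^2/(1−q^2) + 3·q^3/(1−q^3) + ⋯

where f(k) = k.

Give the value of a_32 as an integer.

[q^32] f(32)=32,f(16)=16,f(8)=8,f(4)=4,f(2)=2,f(1)=1 ⇒ 63

a_32 = 63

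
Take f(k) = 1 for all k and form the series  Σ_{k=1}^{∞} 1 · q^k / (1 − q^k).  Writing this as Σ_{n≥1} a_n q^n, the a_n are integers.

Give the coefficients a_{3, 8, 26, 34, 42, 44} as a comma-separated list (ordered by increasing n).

2, 4, 4, 4, 8, 6

n=3: 1·3 3·1  f→[1+1]=2
[q^8] f(8)=1,f(4)=1,f(2)=1,f(1)=1 ⇒ 4
d|26:{1,2,13,26}  Σf=1+1+1+1=4
[q^34] f(34)=1,f(17)=1,f(2)=1,f(1)=1 ⇒ 4
[q^42] f(1)=1,f(2)=1,f(3)=1,f(6)=1,f(7)=1,f(14)=1,f(21)=1,f(42)=1 ⇒ 8
n=44: 44·1 22·2 11·4 4·11 2·22 1·44  f→[1+1+1+1+1+1]=6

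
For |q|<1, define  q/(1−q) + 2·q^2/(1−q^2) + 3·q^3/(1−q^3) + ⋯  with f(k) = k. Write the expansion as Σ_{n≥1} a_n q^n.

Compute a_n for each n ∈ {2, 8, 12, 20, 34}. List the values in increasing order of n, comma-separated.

3, 15, 28, 42, 54

n=2: 2·1 1·2  f→[2+1]=3
q^8  k|8↦f(k): 1:1 2:2 4:4 8:8  a_8=15
n=12: 1·12 2·6 3·4 4·3 6·2 12·1  f→[1+2+3+4+6+12]=28
q^20  k|20↦f(k): 1:1 2:2 4:4 5:5 10:10 20:20  a_20=42
q^34  k|34↦f(k): 1:1 2:2 17:17 34:34  a_34=54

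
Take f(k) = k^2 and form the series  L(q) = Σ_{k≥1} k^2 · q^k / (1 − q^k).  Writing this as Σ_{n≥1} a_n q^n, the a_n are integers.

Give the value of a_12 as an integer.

q^12  k|12↦f(k): 1:1 2:4 3:9 4:16 6:36 12:144  a_12=210

a_12 = 210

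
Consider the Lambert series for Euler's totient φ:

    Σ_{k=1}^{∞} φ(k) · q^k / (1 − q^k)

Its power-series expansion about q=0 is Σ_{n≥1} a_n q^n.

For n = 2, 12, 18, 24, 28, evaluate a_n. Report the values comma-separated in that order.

[q^2] φ(1)=1,φ(2)=1 ⇒ 2
[q^12] φ(1)=1,φ(2)=1,φ(3)=2,φ(4)=2,φ(6)=2,φ(12)=4 ⇒ 12
n=18: 1·18 2·9 3·6 6·3 9·2 18·1  φ→[1+1+2+2+6+6]=18
[q^24] φ(1)=1,φ(2)=1,φ(3)=2,φ(4)=2,φ(6)=2,φ(8)=4,φ(12)=4,φ(24)=8 ⇒ 24
[q^28] φ(1)=1,φ(2)=1,φ(4)=2,φ(7)=6,φ(14)=6,φ(28)=12 ⇒ 28

2, 12, 18, 24, 28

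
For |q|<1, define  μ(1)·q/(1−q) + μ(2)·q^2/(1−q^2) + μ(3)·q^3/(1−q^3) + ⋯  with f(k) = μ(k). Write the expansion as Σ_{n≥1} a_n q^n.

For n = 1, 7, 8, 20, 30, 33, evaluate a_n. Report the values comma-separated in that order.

1, 0, 0, 0, 0, 0

d|1:{1}  Σμ=1=1
n=7: 7·1 1·7  μ→[(-1)+1]=0
d|8:{8,4,2,1}  Σμ=0+0+(-1)+1=0
n=20: 20·1 10·2 5·4 4·5 2·10 1·20  μ→[0+1+(-1)+0+(-1)+1]=0
[q^30] μ(30)=-1,μ(15)=1,μ(10)=1,μ(6)=1,μ(5)=-1,μ(3)=-1,μ(2)=-1,μ(1)=1 ⇒ 0
q^33  k|33↦μ(k): 33:1 11:-1 3:-1 1:1  a_33=0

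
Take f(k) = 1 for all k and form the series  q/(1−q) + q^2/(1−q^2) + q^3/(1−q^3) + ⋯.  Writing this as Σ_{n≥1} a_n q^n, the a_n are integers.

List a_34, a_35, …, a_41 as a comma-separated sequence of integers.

[q^34] f(34)=1,f(17)=1,f(2)=1,f(1)=1 ⇒ 4
[q^35] f(1)=1,f(5)=1,f(7)=1,f(35)=1 ⇒ 4
n=36: 1·36 2·18 3·12 4·9 6·6 9·4 12·3 18·2 36·1  f→[1+1+1+1+1+1+1+1+1]=9
n=37: 37·1 1·37  f→[1+1]=2
d|38:{38,19,2,1}  Σf=1+1+1+1=4
d|39:{1,3,13,39}  Σf=1+1+1+1=4
q^40  k|40↦f(k): 40:1 20:1 10:1 8:1 5:1 4:1 2:1 1:1  a_40=8
[q^41] f(1)=1,f(41)=1 ⇒ 2

4, 4, 9, 2, 4, 4, 8, 2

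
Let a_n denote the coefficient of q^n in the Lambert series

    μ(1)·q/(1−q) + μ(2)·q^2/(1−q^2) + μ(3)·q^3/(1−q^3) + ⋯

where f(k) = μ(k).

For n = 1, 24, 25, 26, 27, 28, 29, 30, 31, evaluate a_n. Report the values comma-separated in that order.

[q^1] μ(1)=1 ⇒ 1
d|24:{1,2,3,4,6,8,12,24}  Σμ=1+(-1)+(-1)+0+1+0+0+0=0
q^25  k|25↦μ(k): 25:0 5:-1 1:1  a_25=0
n=26: 1·26 2·13 13·2 26·1  μ→[1+(-1)+(-1)+1]=0
q^27  k|27↦μ(k): 27:0 9:0 3:-1 1:1  a_27=0
q^28  k|28↦μ(k): 1:1 2:-1 4:0 7:-1 14:1 28:0  a_28=0
q^29  k|29↦μ(k): 1:1 29:-1  a_29=0
[q^30] μ(1)=1,μ(2)=-1,μ(3)=-1,μ(5)=-1,μ(6)=1,μ(10)=1,μ(15)=1,μ(30)=-1 ⇒ 0
[q^31] μ(31)=-1,μ(1)=1 ⇒ 0

1, 0, 0, 0, 0, 0, 0, 0, 0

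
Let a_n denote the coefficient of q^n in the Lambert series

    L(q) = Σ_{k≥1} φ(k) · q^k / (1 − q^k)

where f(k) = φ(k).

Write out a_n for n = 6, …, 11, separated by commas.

[q^6] φ(6)=2,φ(3)=2,φ(2)=1,φ(1)=1 ⇒ 6
d|7:{1,7}  Σφ=1+6=7
[q^8] φ(1)=1,φ(2)=1,φ(4)=2,φ(8)=4 ⇒ 8
d|9:{1,3,9}  Σφ=1+2+6=9
q^10  k|10↦φ(k): 1:1 2:1 5:4 10:4  a_10=10
d|11:{11,1}  Σφ=10+1=11

6, 7, 8, 9, 10, 11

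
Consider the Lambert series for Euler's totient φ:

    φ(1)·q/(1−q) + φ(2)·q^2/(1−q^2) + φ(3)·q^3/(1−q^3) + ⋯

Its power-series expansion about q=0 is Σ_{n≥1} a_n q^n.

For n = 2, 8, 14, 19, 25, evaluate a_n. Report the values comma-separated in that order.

n=2: 1·2 2·1  φ→[1+1]=2
n=8: 8·1 4·2 2·4 1·8  φ→[4+2+1+1]=8
[q^14] φ(1)=1,φ(2)=1,φ(7)=6,φ(14)=6 ⇒ 14
n=19: 19·1 1·19  φ→[18+1]=19
n=25: 25·1 5·5 1·25  φ→[20+4+1]=25

2, 8, 14, 19, 25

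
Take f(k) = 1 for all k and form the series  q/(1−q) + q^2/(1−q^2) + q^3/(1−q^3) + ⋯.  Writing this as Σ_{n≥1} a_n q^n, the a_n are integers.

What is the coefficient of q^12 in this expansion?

a_12 = 6

[q^12] f(1)=1,f(2)=1,f(3)=1,f(4)=1,f(6)=1,f(12)=1 ⇒ 6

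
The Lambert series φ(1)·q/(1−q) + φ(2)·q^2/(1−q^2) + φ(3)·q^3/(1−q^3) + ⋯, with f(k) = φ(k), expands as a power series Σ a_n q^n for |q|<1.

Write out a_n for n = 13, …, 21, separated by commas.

n=13: 13·1 1·13  φ→[12+1]=13
[q^14] φ(1)=1,φ(2)=1,φ(7)=6,φ(14)=6 ⇒ 14
[q^15] φ(15)=8,φ(5)=4,φ(3)=2,φ(1)=1 ⇒ 15
d|16:{1,2,4,8,16}  Σφ=1+1+2+4+8=16
n=17: 17·1 1·17  φ→[16+1]=17
[q^18] φ(18)=6,φ(9)=6,φ(6)=2,φ(3)=2,φ(2)=1,φ(1)=1 ⇒ 18
d|19:{1,19}  Σφ=1+18=19
[q^20] φ(1)=1,φ(2)=1,φ(4)=2,φ(5)=4,φ(10)=4,φ(20)=8 ⇒ 20
d|21:{21,7,3,1}  Σφ=12+6+2+1=21

13, 14, 15, 16, 17, 18, 19, 20, 21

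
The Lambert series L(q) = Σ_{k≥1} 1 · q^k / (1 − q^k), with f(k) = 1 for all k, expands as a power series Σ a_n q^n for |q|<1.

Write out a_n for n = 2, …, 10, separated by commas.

n=2: 2·1 1·2  f→[1+1]=2
n=3: 1·3 3·1  f→[1+1]=2
d|4:{4,2,1}  Σf=1+1+1=3
n=5: 5·1 1·5  f→[1+1]=2
n=6: 6·1 3·2 2·3 1·6  f→[1+1+1+1]=4
q^7  k|7↦f(k): 1:1 7:1  a_7=2
[q^8] f(8)=1,f(4)=1,f(2)=1,f(1)=1 ⇒ 4
n=9: 1·9 3·3 9·1  f→[1+1+1]=3
q^10  k|10↦f(k): 10:1 5:1 2:1 1:1  a_10=4

2, 2, 3, 2, 4, 2, 4, 3, 4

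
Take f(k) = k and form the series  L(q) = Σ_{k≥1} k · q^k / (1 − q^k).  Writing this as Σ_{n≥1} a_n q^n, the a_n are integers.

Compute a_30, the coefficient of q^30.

a_30 = 72

d|30:{1,2,3,5,6,10,15,30}  Σf=1+2+3+5+6+10+15+30=72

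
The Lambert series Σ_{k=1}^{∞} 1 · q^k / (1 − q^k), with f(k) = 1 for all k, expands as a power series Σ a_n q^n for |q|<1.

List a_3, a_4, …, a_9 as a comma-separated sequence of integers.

d|3:{3,1}  Σf=1+1=2
n=4: 1·4 2·2 4·1  f→[1+1+1]=3
d|5:{5,1}  Σf=1+1=2
d|6:{1,2,3,6}  Σf=1+1+1+1=4
[q^7] f(7)=1,f(1)=1 ⇒ 2
q^8  k|8↦f(k): 1:1 2:1 4:1 8:1  a_8=4
d|9:{1,3,9}  Σf=1+1+1=3

2, 3, 2, 4, 2, 4, 3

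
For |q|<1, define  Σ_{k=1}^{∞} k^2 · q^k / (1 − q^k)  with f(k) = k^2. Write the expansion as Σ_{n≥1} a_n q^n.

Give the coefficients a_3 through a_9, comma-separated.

n=3: 1·3 3·1  f→[1+9]=10
n=4: 1·4 2·2 4·1  f→[1+4+16]=21
q^5  k|5↦f(k): 1:1 5:25  a_5=26
q^6  k|6↦f(k): 1:1 2:4 3:9 6:36  a_6=50
q^7  k|7↦f(k): 1:1 7:49  a_7=50
q^8  k|8↦f(k): 1:1 2:4 4:16 8:64  a_8=85
[q^9] f(1)=1,f(3)=9,f(9)=81 ⇒ 91

10, 21, 26, 50, 50, 85, 91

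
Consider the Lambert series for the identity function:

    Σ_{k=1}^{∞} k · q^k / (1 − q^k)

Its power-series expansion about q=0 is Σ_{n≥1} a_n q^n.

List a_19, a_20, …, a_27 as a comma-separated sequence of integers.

q^19  k|19↦f(k): 1:1 19:19  a_19=20
[q^20] f(1)=1,f(2)=2,f(4)=4,f(5)=5,f(10)=10,f(20)=20 ⇒ 42
[q^21] f(1)=1,f(3)=3,f(7)=7,f(21)=21 ⇒ 32
d|22:{1,2,11,22}  Σf=1+2+11+22=36
[q^23] f(23)=23,f(1)=1 ⇒ 24
d|24:{24,12,8,6,4,3,2,1}  Σf=24+12+8+6+4+3+2+1=60
q^25  k|25↦f(k): 1:1 5:5 25:25  a_25=31
[q^26] f(1)=1,f(2)=2,f(13)=13,f(26)=26 ⇒ 42
q^27  k|27↦f(k): 27:27 9:9 3:3 1:1  a_27=40

20, 42, 32, 36, 24, 60, 31, 42, 40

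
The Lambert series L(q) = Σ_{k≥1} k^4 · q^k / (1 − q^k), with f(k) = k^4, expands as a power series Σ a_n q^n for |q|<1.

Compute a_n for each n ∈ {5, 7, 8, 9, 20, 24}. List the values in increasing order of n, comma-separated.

626, 2402, 4369, 6643, 170898, 358258

d|5:{5,1}  Σf=625+1=626
n=7: 1·7 7·1  f→[1+2401]=2402
[q^8] f(1)=1,f(2)=16,f(4)=256,f(8)=4096 ⇒ 4369
q^9  k|9↦f(k): 1:1 3:81 9:6561  a_9=6643
d|20:{1,2,4,5,10,20}  Σf=1+16+256+625+10000+160000=170898
d|24:{24,12,8,6,4,3,2,1}  Σf=331776+20736+4096+1296+256+81+16+1=358258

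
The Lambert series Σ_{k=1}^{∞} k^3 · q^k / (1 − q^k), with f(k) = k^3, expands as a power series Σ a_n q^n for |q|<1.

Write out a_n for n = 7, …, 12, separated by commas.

344, 585, 757, 1134, 1332, 2044

q^7  k|7↦f(k): 7:343 1:1  a_7=344
[q^8] f(1)=1,f(2)=8,f(4)=64,f(8)=512 ⇒ 585
d|9:{9,3,1}  Σf=729+27+1=757
d|10:{1,2,5,10}  Σf=1+8+125+1000=1134
q^11  k|11↦f(k): 11:1331 1:1  a_11=1332
q^12  k|12↦f(k): 12:1728 6:216 4:64 3:27 2:8 1:1  a_12=2044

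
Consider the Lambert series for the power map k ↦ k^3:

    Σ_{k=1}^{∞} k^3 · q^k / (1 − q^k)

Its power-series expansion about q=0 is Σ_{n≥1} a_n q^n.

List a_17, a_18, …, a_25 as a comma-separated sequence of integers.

4914, 6813, 6860, 9198, 9632, 11988, 12168, 16380, 15751

n=17: 17·1 1·17  f→[4913+1]=4914
[q^18] f(18)=5832,f(9)=729,f(6)=216,f(3)=27,f(2)=8,f(1)=1 ⇒ 6813
q^19  k|19↦f(k): 1:1 19:6859  a_19=6860
d|20:{1,2,4,5,10,20}  Σf=1+8+64+125+1000+8000=9198
n=21: 21·1 7·3 3·7 1·21  f→[9261+343+27+1]=9632
n=22: 1·22 2·11 11·2 22·1  f→[1+8+1331+10648]=11988
q^23  k|23↦f(k): 1:1 23:12167  a_23=12168
q^24  k|24↦f(k): 1:1 2:8 3:27 4:64 6:216 8:512 12:1728 24:13824  a_24=16380
d|25:{1,5,25}  Σf=1+125+15625=15751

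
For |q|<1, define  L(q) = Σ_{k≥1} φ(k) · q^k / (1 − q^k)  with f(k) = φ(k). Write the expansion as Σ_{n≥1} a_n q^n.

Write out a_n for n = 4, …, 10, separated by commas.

n=4: 4·1 2·2 1·4  φ→[2+1+1]=4
[q^5] φ(5)=4,φ(1)=1 ⇒ 5
q^6  k|6↦φ(k): 6:2 3:2 2:1 1:1  a_6=6
n=7: 1·7 7·1  φ→[1+6]=7
q^8  k|8↦φ(k): 8:4 4:2 2:1 1:1  a_8=8
q^9  k|9↦φ(k): 9:6 3:2 1:1  a_9=9
d|10:{10,5,2,1}  Σφ=4+4+1+1=10

4, 5, 6, 7, 8, 9, 10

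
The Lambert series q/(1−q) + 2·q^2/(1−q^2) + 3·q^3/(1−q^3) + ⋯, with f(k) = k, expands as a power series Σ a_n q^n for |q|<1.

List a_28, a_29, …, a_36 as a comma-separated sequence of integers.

56, 30, 72, 32, 63, 48, 54, 48, 91

n=28: 1·28 2·14 4·7 7·4 14·2 28·1  f→[1+2+4+7+14+28]=56
[q^29] f(1)=1,f(29)=29 ⇒ 30
n=30: 1·30 2·15 3·10 5·6 6·5 10·3 15·2 30·1  f→[1+2+3+5+6+10+15+30]=72
d|31:{1,31}  Σf=1+31=32
n=32: 1·32 2·16 4·8 8·4 16·2 32·1  f→[1+2+4+8+16+32]=63
n=33: 33·1 11·3 3·11 1·33  f→[33+11+3+1]=48
n=34: 34·1 17·2 2·17 1·34  f→[34+17+2+1]=54
d|35:{1,5,7,35}  Σf=1+5+7+35=48
n=36: 1·36 2·18 3·12 4·9 6·6 9·4 12·3 18·2 36·1  f→[1+2+3+4+6+9+12+18+36]=91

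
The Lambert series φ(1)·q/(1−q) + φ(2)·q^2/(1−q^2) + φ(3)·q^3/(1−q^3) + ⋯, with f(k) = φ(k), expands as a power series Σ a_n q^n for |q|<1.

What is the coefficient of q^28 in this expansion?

d|28:{28,14,7,4,2,1}  Σφ=12+6+6+2+1+1=28

a_28 = 28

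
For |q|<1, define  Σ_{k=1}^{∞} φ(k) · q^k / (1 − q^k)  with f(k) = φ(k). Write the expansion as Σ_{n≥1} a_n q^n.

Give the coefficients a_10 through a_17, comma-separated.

[q^10] φ(10)=4,φ(5)=4,φ(2)=1,φ(1)=1 ⇒ 10
[q^11] φ(1)=1,φ(11)=10 ⇒ 11
[q^12] φ(12)=4,φ(6)=2,φ(4)=2,φ(3)=2,φ(2)=1,φ(1)=1 ⇒ 12
n=13: 13·1 1·13  φ→[12+1]=13
[q^14] φ(14)=6,φ(7)=6,φ(2)=1,φ(1)=1 ⇒ 14
[q^15] φ(1)=1,φ(3)=2,φ(5)=4,φ(15)=8 ⇒ 15
d|16:{16,8,4,2,1}  Σφ=8+4+2+1+1=16
[q^17] φ(17)=16,φ(1)=1 ⇒ 17

10, 11, 12, 13, 14, 15, 16, 17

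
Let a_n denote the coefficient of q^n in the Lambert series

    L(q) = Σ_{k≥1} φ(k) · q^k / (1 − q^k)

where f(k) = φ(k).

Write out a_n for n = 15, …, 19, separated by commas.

q^15  k|15↦φ(k): 15:8 5:4 3:2 1:1  a_15=15
n=16: 1·16 2·8 4·4 8·2 16·1  φ→[1+1+2+4+8]=16
q^17  k|17↦φ(k): 1:1 17:16  a_17=17
n=18: 1·18 2·9 3·6 6·3 9·2 18·1  φ→[1+1+2+2+6+6]=18
[q^19] φ(19)=18,φ(1)=1 ⇒ 19

15, 16, 17, 18, 19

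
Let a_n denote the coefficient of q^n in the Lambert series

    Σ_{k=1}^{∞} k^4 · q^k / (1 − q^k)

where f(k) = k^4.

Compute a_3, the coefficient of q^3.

a_3 = 82

n=3: 3·1 1·3  f→[81+1]=82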